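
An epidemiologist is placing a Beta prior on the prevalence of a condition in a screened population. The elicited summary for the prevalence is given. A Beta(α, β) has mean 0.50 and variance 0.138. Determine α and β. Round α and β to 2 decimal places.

α = 0.41, β = 0.41

Write ν = α+β; then α = μν and Var = μ(1−μ)/(ν+1).
ν = μ(1−μ)/Var − 1 = 0.2500/0.138 − 1 = 0.8116.
α = 0.50·0.8116 = 0.41, β = 0.50·0.8116 = 0.41.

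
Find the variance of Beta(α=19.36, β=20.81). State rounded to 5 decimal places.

μ = 19.36/40.17 = 0.481952; Var = μ(1−μ)/(α+β+1) = 0.2496743/41.17 = 0.00606.

0.00606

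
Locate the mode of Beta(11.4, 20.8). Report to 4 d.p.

0.3444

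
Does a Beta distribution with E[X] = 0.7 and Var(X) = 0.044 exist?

Yes

The Beta variance bound is σ² < μ(1−μ).
Here μ(1−μ) = 0.7×0.3 = 0.21, and 0.044 < 0.21.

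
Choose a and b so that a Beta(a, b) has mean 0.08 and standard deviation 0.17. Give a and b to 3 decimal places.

a = 0.124, b = 1.423

First σ² = 0.0289. Setting a = μn, b = (1−μ)n with n = a+b,
μ(1−μ)/(n+1) = 0.0289 ⇒ n+1 = 0.0736/0.0289 = 2.5467 ⇒ n = 1.5467.
Hence a = 0.08×1.5467 = 0.124, b = 0.92×1.5467 = 1.423.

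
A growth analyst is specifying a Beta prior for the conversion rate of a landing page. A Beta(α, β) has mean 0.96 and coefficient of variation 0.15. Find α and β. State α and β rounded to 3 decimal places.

α = 0.818, β = 0.034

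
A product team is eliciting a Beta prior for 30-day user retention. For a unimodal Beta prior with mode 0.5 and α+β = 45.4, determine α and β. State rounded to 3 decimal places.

Since the density peak of Beta(α,β) is at (α−1)/(α+β−2),
α = 1 + 0.5(45.4−2) = 22.700 and β = 45.4 − 22.700 = 22.700.

α = 22.700, β = 22.700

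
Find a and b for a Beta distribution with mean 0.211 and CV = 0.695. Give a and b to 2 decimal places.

Var = (CV·μ)² = (0.695×0.211)² = 0.021505.
a+b = μ(1−μ)/Var − 1 = 0.166479/0.021505 − 1 = 6.7415.
Thus a = 0.211·6.7415 = 1.42 and b = 0.789·6.7415 = 5.32.

a = 1.42, b = 5.32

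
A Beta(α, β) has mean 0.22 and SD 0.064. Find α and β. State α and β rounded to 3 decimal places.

α = 8.997, β = 31.898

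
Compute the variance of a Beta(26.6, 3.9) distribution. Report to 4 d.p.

α+β = 30.5 and αβ = 103.74, so Var = αβ/[(α+β)²(α+β+1)] = 103.74/29302.875 = 0.0035.

0.0035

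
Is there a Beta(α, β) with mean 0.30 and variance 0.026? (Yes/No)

Yes

A Beta with mean μ has variance μ(1−μ)/(α+β+1) < μ(1−μ).
Here μ(1−μ) = 0.30×0.70 = 0.2100, and 0.026 < 0.2100.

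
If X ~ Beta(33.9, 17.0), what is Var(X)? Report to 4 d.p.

0.0043

α+β = 50.9 and αβ = 576.30, so Var = αβ/[(α+β)²(α+β+1)] = 576.30/134463.039 = 0.0043.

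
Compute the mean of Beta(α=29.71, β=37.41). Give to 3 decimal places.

The Beta mean is α/(α+β) = 29.71/(29.71+37.41) = 0.443.

0.443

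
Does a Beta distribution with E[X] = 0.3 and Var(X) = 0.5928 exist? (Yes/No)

No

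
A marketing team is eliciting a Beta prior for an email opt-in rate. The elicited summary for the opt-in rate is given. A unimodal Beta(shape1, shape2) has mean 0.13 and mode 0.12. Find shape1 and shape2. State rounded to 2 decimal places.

shape1 = 9.88, shape2 = 66.12

With s = shape1+shape2: μ = shape1/s and mode = (shape1−1)/(s−2). Eliminating shape1 = μs,
μs − 1 = m(s−2) ⇒ s(μ−m) = 1−2m ⇒ s = 0.76/0.01 = 76.0000.
So shape1 = μs = 9.88, shape2 = (1−μ)s = 66.12.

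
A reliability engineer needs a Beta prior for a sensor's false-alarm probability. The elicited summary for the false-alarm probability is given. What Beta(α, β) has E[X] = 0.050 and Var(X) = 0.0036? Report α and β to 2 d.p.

α = 0.61, β = 11.58

By moment matching, α+β = μ(1−μ)/σ² − 1 = (0.050·0.950)/0.0036 − 1 = 13.1944 − 1 = 12.1944.
Since α/(α+β) = μ, α = 0.050·12.1944 = 0.61 and β = 0.950·12.1944 = 11.58.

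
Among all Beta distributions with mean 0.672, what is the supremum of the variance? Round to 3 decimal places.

Var = μ(1−μ)/(α+β+1), which approaches μ(1−μ) as α+β → 0.
So the supremum is μ(1−μ) = 0.672×0.328 = 0.220.

0.220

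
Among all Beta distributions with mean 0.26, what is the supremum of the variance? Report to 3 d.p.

Var = μ(1−μ)/(α+β+1), which approaches μ(1−μ) as α+β → 0.
So the supremum is μ(1−μ) = 0.26×0.74 = 0.192.

0.192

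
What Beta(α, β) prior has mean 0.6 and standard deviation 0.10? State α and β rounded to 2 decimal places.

Variance = 0.10² = 0.0100. The moment-matching identity α+β = μ(1−μ)/Var − 1 gives
α+β = 0.24/0.0100 − 1 = 23.0000, so α = μ·23.0000 = 13.80 and β = (1−μ)·23.0000 = 9.20.

α = 13.80, β = 9.20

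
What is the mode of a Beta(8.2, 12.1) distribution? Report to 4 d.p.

With α,β > 1, mode = (α−1)/(α+β−2) = 7.2/18.3 = 0.3934.

0.3934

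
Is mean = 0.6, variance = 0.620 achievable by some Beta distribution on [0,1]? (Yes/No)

For any Beta, Var(X) < E[X]·(1−E[X]).
Here μ(1−μ) = 0.6×0.4 = 0.24, and 0.620 ≥ 0.24.

No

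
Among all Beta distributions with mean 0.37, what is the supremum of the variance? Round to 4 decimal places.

Var = μ(1−μ)/(α+β+1), which approaches μ(1−μ) as α+β → 0.
So the supremum is μ(1−μ) = 0.37×0.63 = 0.2331.

0.2331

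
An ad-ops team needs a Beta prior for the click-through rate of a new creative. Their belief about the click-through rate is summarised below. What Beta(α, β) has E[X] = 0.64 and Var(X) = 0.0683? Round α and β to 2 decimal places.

α = 1.52, β = 0.85

Write ν = α+β; then α = μν and Var = μ(1−μ)/(ν+1).
ν = μ(1−μ)/Var − 1 = 0.2304/0.0683 − 1 = 2.3734.
α = 0.64·2.3734 = 1.52, β = 0.36·2.3734 = 0.85.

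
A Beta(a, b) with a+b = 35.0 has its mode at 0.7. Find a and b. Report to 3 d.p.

a = 24.100, b = 10.900

Mode = (a−1)/(κ−2) with κ = a+b, so a−1 = 0.7·33.0 = 23.100.
a = 24.100; b = κ − a = 10.900.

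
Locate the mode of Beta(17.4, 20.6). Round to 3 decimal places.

0.456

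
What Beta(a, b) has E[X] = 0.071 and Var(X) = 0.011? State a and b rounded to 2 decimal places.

Write ν = a+b; then a = μν and Var = μ(1−μ)/(ν+1).
ν = μ(1−μ)/Var − 1 = 0.065959/0.011 − 1 = 4.9963.
a = 0.071·4.9963 = 0.35, b = 0.929·4.9963 = 4.64.

a = 0.35, b = 4.64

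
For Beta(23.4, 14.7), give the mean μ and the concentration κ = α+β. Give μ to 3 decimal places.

μ = 0.614, κ = 38.1

κ = α+β = 23.4+14.7 = 38.1; μ = α/κ = 23.4/38.1 = 0.614.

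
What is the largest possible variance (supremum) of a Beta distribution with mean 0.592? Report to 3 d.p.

For fixed mean μ the Beta variance is μ(1−μ)/(α+β+1), increasing as α+β decreases.
Its least upper bound (not attained) is μ(1−μ) = 0.592·0.408 = 0.242.

0.242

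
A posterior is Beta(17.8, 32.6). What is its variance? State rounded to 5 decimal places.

0.00444

α+β = 50.4 and αβ = 580.28, so Var = αβ/[(α+β)²(α+β+1)] = 580.28/130564.224 = 0.00444.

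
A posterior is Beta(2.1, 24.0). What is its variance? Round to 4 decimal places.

α+β = 26.1 and αβ = 50.40, so Var = αβ/[(α+β)²(α+β+1)] = 50.40/18460.791 = 0.0027.

0.0027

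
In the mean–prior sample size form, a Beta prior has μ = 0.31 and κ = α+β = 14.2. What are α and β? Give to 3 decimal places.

α = μκ = 0.31×14.2 = 4.402 and β = (1−μ)κ = 0.69×14.2 = 9.798.

α = 4.402, β = 9.798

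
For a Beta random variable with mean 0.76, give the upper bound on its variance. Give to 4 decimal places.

0.1824

For fixed mean μ the Beta variance is μ(1−μ)/(α+β+1), increasing as α+β decreases.
Its least upper bound (not attained) is μ(1−μ) = 0.76·0.24 = 0.1824.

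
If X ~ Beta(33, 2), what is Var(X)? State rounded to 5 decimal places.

α+β = 35 and αβ = 66, so Var = αβ/[(α+β)²(α+β+1)] = 66/44100 = 0.00150.

0.00150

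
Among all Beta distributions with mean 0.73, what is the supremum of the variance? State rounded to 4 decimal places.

For fixed mean μ the Beta variance is μ(1−μ)/(α+β+1), increasing as α+β decreases.
Its least upper bound (not attained) is μ(1−μ) = 0.73·0.27 = 0.1971.

0.1971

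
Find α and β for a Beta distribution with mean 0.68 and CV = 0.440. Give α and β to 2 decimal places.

α = 0.97, β = 0.46

Var = (CV·μ)² = (0.440×0.68)² = 0.089521.
α+β = μ(1−μ)/Var − 1 = 0.2176/0.089521 − 1 = 1.4307.
Thus α = 0.68·1.4307 = 0.97 and β = 0.32·1.4307 = 0.46.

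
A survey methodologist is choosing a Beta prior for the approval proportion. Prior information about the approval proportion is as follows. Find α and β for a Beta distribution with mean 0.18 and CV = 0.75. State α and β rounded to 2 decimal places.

α = 1.28, β = 5.82

σ = CV·μ = 0.75×0.18 = 0.13500, so σ² = 0.018225.
s+1 = μ(1−μ)/σ² = 0.1476/0.018225 = 8.0988, so s = α+β = 7.0988.
α = μs = 1.28, β = (1−μ)s = 5.82.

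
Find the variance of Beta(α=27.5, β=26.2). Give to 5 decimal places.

0.00457

Var = αβ/[(α+β)²(α+β+1)] = (27.5×26.2)/(53.7²×54.7) = 720.50/157737.843 = 0.00457.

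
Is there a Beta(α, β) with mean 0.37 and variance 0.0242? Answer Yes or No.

Yes

A Beta with mean μ has variance μ(1−μ)/(α+β+1) < μ(1−μ).
Here μ(1−μ) = 0.37×0.63 = 0.2331, and 0.0242 < 0.2331.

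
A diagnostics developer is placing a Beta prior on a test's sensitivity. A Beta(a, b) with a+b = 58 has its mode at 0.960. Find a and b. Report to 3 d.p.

Since the density peak of Beta(a,b) is at (a−1)/(a+b−2),
a = 1 + 0.960(58−2) = 54.760 and b = 58 − 54.760 = 3.240.

a = 54.760, b = 3.240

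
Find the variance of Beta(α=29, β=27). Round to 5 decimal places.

α+β = 56 and αβ = 783, so Var = αβ/[(α+β)²(α+β+1)] = 783/178752 = 0.00438.

0.00438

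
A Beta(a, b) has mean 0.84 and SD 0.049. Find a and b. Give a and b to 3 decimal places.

First σ² = 0.002401. Setting a = μn, b = (1−μ)n with n = a+b,
μ(1−μ)/(n+1) = 0.002401 ⇒ n+1 = 0.1344/0.002401 = 55.9767 ⇒ n = 54.9767.
Hence a = 0.84×54.9767 = 46.180, b = 0.16×54.9767 = 8.796.

a = 46.180, b = 8.796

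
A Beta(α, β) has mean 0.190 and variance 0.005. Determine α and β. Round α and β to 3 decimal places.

α = 5.658, β = 24.122

Write ν = α+β; then α = μν and Var = μ(1−μ)/(ν+1).
ν = μ(1−μ)/Var − 1 = 0.153900/0.005 − 1 = 29.7800.
α = 0.190·29.7800 = 5.658, β = 0.810·29.7800 = 24.122.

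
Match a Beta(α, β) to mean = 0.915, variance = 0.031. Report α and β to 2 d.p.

Write ν = α+β; then α = μν and Var = μ(1−μ)/(ν+1).
ν = μ(1−μ)/Var − 1 = 0.077775/0.031 − 1 = 1.5089.
α = 0.915·1.5089 = 1.38, β = 0.085·1.5089 = 0.13.

α = 1.38, β = 0.13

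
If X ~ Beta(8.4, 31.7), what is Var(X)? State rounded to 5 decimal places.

α+β = 40.1 and αβ = 266.28, so Var = αβ/[(α+β)²(α+β+1)] = 266.28/66089.211 = 0.00403.

0.00403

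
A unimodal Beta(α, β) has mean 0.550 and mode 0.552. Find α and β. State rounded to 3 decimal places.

With s = α+β: μ = α/s and mode = (α−1)/(s−2). Eliminating α = μs,
μs − 1 = m(s−2) ⇒ s(μ−m) = 1−2m ⇒ s = -0.104/-0.002 = 52.0000.
So α = μs = 28.600, β = (1−μ)s = 23.400.

α = 28.600, β = 23.400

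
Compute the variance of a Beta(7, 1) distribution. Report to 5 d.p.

0.01215

μ = 7/8 = 0.875000; Var = μ(1−μ)/(α+β+1) = 0.1093750/9 = 0.01215.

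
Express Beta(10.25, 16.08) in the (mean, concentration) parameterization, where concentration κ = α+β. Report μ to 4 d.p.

κ = α+β = 10.25+16.08 = 26.33; μ = α/κ = 10.25/26.33 = 0.3893.

μ = 0.3893, κ = 26.33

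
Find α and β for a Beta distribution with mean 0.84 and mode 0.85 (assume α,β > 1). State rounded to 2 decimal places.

With s = α+β: μ = α/s and mode = (α−1)/(s−2). Eliminating α = μs,
μs − 1 = m(s−2) ⇒ s(μ−m) = 1−2m ⇒ s = -0.70/-0.01 = 70.0000.
So α = μs = 58.80, β = (1−μ)s = 11.20.

α = 58.80, β = 11.20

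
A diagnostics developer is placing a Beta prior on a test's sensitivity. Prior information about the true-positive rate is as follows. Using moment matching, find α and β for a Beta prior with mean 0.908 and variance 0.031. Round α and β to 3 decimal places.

Write ν = α+β; then α = μν and Var = μ(1−μ)/(ν+1).
ν = μ(1−μ)/Var − 1 = 0.083536/0.031 − 1 = 1.6947.
α = 0.908·1.6947 = 1.539, β = 0.092·1.6947 = 0.156.

α = 1.539, β = 0.156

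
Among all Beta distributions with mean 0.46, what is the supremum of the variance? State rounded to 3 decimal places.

0.248

Var = μ(1−μ)/(α+β+1), which approaches μ(1−μ) as α+β → 0.
So the supremum is μ(1−μ) = 0.46×0.54 = 0.248.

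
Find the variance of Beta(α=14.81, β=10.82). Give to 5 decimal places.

α+β = 25.63 and αβ = 160.2442, so Var = αβ/[(α+β)²(α+β+1)] = 160.2442/17493.164447 = 0.00916.

0.00916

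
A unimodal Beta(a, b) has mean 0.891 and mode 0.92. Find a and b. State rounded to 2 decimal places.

With s = a+b: μ = a/s and mode = (a−1)/(s−2). Eliminating a = μs,
μs − 1 = m(s−2) ⇒ s(μ−m) = 1−2m ⇒ s = -0.84/-0.029 = 28.9655.
So a = μs = 25.81, b = (1−μ)s = 3.16.

a = 25.81, b = 3.16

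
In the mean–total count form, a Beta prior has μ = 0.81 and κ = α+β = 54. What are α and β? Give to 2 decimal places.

α = 43.74, β = 10.26

α = μκ = 0.81×54 = 43.74 and β = (1−μ)κ = 0.19×54 = 10.26.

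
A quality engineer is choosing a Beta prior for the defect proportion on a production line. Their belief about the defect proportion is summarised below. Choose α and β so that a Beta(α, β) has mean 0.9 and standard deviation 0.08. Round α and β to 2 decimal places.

α = 11.76, β = 1.31

σ² = 0.08² = 0.0064.
With s = α+β, Var = μ(1−μ)/(s+1), so s+1 = (0.9×0.1)/0.0064 = 14.0625 and s = 13.0625.
α = μs = 11.76, β = (1−μ)s = 1.31.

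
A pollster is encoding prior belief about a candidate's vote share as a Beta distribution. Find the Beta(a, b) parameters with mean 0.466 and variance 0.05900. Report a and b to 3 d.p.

By moment matching, a+b = μ(1−μ)/σ² − 1 = (0.466·0.534)/0.05900 − 1 = 4.2177 − 1 = 3.2177.
Since a/(a+b) = μ, a = 0.466·3.2177 = 1.499 and b = 0.534·3.2177 = 1.718.

a = 1.499, b = 1.718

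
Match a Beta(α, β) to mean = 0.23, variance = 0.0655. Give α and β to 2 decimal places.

α = 0.39, β = 1.31

Let s = α+β. The Beta variance is μ(1−μ)/(s+1).
So s+1 = μ(1−μ)/σ² = (0.23×0.77)/0.0655 = 0.1771/0.0655 = 2.7038, giving s = 1.7038.
Then α = μs = 0.23×1.7038 = 0.39 and β = (1−μ)s = 0.77×1.7038 = 1.31.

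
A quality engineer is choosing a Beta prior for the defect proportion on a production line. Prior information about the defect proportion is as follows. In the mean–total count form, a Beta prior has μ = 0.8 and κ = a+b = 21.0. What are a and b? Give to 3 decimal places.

Split κ in proportion μ : (1−μ): a = 0.8·21.0 = 16.800, b = 21.0 − 16.800 = 4.200.

a = 16.800, b = 4.200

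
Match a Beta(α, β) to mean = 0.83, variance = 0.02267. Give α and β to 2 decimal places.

α = 4.34, β = 0.89

By moment matching, α+β = μ(1−μ)/σ² − 1 = (0.83·0.17)/0.02267 − 1 = 6.2241 − 1 = 5.2241.
Since α/(α+β) = μ, α = 0.83·5.2241 = 4.34 and β = 0.17·5.2241 = 0.89.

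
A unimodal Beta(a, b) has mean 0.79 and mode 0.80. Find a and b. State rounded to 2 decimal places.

Let s = a+b. Mean gives a = μs = 0.79s; mode gives (a−1)/(s−2) = 0.80.
Substituting: 0.79s − 1 = 0.80(s−2) = 0.80s − 1.60, so -0.01s = -0.60 and s = 60.0000.
Then a = 0.79×60.0000 = 47.40 and b = s−a = 12.60.

a = 47.40, b = 12.60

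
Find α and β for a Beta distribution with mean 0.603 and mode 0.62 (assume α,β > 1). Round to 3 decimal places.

Let s = α+β. Mean gives α = μs = 0.603s; mode gives (α−1)/(s−2) = 0.62.
Substituting: 0.603s − 1 = 0.62(s−2) = 0.62s − 1.24, so -0.017s = -0.24 and s = 14.1176.
Then α = 0.603×14.1176 = 8.513 and β = s−α = 5.605.

α = 8.513, β = 5.605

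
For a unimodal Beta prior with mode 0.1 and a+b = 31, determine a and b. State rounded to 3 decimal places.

For a,b>1 the mode is (a−1)/(a+b−2), so a = mode·(κ−2)+1 = 0.1×29+1 = 3.900.
And b = (1−mode)·(κ−2)+1 = 0.9×29+1 = 27.100.

a = 3.900, b = 27.100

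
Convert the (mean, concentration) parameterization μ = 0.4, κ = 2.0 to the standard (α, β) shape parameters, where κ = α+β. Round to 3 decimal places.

α = 0.800, β = 1.200

α = μκ = 0.4×2.0 = 0.800 and β = (1−μ)κ = 0.6×2.0 = 1.200.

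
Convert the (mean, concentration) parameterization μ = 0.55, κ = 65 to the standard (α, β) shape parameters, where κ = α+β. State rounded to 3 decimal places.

α = μκ = 0.55×65 = 35.750 and β = (1−μ)κ = 0.45×65 = 29.250.

α = 35.750, β = 29.250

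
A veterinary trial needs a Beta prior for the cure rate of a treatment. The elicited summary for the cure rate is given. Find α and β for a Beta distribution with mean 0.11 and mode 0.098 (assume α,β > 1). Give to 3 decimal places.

Let s = α+β. Mean gives α = μs = 0.11s; mode gives (α−1)/(s−2) = 0.098.
Substituting: 0.11s − 1 = 0.098(s−2) = 0.098s − 0.196, so 0.012s = 0.804 and s = 67.0000.
Then α = 0.11×67.0000 = 7.370 and β = s−α = 59.630.

α = 7.370, β = 59.630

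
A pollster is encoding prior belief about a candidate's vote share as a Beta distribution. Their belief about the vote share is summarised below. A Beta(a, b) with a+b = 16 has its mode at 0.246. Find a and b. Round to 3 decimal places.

Mode = (a−1)/(κ−2) with κ = a+b, so a−1 = 0.246·14 = 3.444.
a = 4.444; b = κ − a = 11.556.

a = 4.444, b = 11.556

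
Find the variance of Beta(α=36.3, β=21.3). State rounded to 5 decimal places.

α+β = 57.6 and αβ = 773.19, so Var = αβ/[(α+β)²(α+β+1)] = 773.19/194420.736 = 0.00398.

0.00398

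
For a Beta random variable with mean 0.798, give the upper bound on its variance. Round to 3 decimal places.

0.161

For fixed mean μ the Beta variance is μ(1−μ)/(α+β+1), increasing as α+β decreases.
Its least upper bound (not attained) is μ(1−μ) = 0.798·0.202 = 0.161.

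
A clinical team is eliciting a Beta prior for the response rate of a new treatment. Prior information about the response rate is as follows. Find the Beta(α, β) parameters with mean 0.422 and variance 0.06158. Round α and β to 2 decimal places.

α = 1.25, β = 1.71

Write ν = α+β; then α = μν and Var = μ(1−μ)/(ν+1).
ν = μ(1−μ)/Var − 1 = 0.243916/0.06158 − 1 = 2.9610.
α = 0.422·2.9610 = 1.25, β = 0.578·2.9610 = 1.71.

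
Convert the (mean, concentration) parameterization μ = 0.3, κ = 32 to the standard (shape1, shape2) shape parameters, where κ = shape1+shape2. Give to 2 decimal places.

shape1 = 9.60, shape2 = 22.40

Split κ in proportion μ : (1−μ): shape1 = 0.3·32 = 9.60, shape2 = 32 − 9.60 = 22.40.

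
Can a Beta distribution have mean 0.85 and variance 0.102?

The Beta variance bound is σ² < μ(1−μ).
Here μ(1−μ) = 0.85×0.15 = 0.1275, and 0.102 < 0.1275.

Yes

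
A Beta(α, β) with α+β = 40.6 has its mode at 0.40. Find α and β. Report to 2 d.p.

Since the density peak of Beta(α,β) is at (α−1)/(α+β−2),
α = 1 + 0.40(40.6−2) = 16.44 and β = 40.6 − 16.44 = 24.16.

α = 16.44, β = 24.16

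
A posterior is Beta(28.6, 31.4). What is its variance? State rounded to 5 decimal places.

α+β = 60.0 and αβ = 898.04, so Var = αβ/[(α+β)²(α+β+1)] = 898.04/219600.000 = 0.00409.

0.00409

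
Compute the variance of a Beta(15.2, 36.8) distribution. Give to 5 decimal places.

μ = 15.2/52.0 = 0.292308; Var = μ(1−μ)/(α+β+1) = 0.2068639/53.0 = 0.00390.

0.00390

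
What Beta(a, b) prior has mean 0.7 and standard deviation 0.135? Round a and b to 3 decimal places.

First σ² = 0.018225. Setting a = μn, b = (1−μ)n with n = a+b,
μ(1−μ)/(n+1) = 0.018225 ⇒ n+1 = 0.21/0.018225 = 11.5226 ⇒ n = 10.5226.
Hence a = 0.7×10.5226 = 7.366, b = 0.3×10.5226 = 3.157.

a = 7.366, b = 3.157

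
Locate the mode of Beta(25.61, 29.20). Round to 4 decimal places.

0.4660

With α,β > 1, mode = (α−1)/(α+β−2) = 24.61/52.81 = 0.4660.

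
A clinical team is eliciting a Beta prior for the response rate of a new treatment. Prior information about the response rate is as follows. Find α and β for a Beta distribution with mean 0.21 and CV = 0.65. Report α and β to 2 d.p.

α = 1.66, β = 6.24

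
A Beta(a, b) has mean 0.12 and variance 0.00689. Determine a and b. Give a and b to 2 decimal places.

By moment matching, a+b = μ(1−μ)/σ² − 1 = (0.12·0.88)/0.00689 − 1 = 15.3266 − 1 = 14.3266.
Since a/(a+b) = μ, a = 0.12·14.3266 = 1.72 and b = 0.88·14.3266 = 12.61.

a = 1.72, b = 12.61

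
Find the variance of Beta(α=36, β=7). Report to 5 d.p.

0.00310

μ = 36/43 = 0.837209; Var = μ(1−μ)/(α+β+1) = 0.1362899/44 = 0.00310.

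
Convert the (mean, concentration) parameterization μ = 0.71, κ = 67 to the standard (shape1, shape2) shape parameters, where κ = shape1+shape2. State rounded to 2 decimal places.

shape1 = 47.57, shape2 = 19.43

Split κ in proportion μ : (1−μ): shape1 = 0.71·67 = 47.57, shape2 = 67 − 47.57 = 19.43.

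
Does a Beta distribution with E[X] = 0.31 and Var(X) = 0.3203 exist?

For any Beta, Var(X) < E[X]·(1−E[X]).
Here μ(1−μ) = 0.31×0.69 = 0.2139, and 0.3203 ≥ 0.2139.

No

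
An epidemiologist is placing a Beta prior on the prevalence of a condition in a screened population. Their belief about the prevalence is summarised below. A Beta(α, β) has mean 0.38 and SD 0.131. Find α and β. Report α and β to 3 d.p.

α = 4.837, β = 7.892

First σ² = 0.017161. Setting α = μn, β = (1−μ)n with n = α+β,
μ(1−μ)/(n+1) = 0.017161 ⇒ n+1 = 0.2356/0.017161 = 13.7288 ⇒ n = 12.7288.
Hence α = 0.38×12.7288 = 4.837, β = 0.62×12.7288 = 7.892.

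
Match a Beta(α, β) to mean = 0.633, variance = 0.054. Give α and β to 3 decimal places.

α = 2.090, β = 1.212

Write ν = α+β; then α = μν and Var = μ(1−μ)/(ν+1).
ν = μ(1−μ)/Var − 1 = 0.232311/0.054 − 1 = 3.3021.
α = 0.633·3.3021 = 2.090, β = 0.367·3.3021 = 1.212.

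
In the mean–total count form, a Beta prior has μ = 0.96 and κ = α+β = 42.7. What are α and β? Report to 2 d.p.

α = 40.99, β = 1.71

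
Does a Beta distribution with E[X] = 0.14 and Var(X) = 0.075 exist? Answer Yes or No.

Yes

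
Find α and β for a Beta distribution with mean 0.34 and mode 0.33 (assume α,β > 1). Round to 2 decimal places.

With s = α+β: μ = α/s and mode = (α−1)/(s−2). Eliminating α = μs,
μs − 1 = m(s−2) ⇒ s(μ−m) = 1−2m ⇒ s = 0.34/0.01 = 34.0000.
So α = μs = 11.56, β = (1−μ)s = 22.44.

α = 11.56, β = 22.44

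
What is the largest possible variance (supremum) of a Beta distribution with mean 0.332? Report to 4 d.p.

0.2218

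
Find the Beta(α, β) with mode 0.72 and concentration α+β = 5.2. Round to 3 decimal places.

α = 3.304, β = 1.896

Since the density peak of Beta(α,β) is at (α−1)/(α+β−2),
α = 1 + 0.72(5.2−2) = 3.304 and β = 5.2 − 3.304 = 1.896.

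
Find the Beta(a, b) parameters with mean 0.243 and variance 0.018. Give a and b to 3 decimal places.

a = 2.240, b = 6.979

By moment matching, a+b = μ(1−μ)/σ² − 1 = (0.243·0.757)/0.018 − 1 = 10.2195 − 1 = 9.2195.
Since a/(a+b) = μ, a = 0.243·9.2195 = 2.240 and b = 0.757·9.2195 = 6.979.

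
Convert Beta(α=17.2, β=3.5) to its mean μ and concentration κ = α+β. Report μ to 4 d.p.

κ = α+β = 17.2+3.5 = 20.7; μ = α/κ = 17.2/20.7 = 0.8309.

μ = 0.8309, κ = 20.7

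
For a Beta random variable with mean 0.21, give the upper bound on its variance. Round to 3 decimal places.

For fixed mean μ the Beta variance is μ(1−μ)/(α+β+1), increasing as α+β decreases.
Its least upper bound (not attained) is μ(1−μ) = 0.21·0.79 = 0.166.

0.166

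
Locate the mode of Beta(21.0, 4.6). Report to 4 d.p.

The density x^(α−1)(1−x)^(β−1) is maximised at (α−1)/(α+β−2) = 20.0/23.6 = 0.8475.

0.8475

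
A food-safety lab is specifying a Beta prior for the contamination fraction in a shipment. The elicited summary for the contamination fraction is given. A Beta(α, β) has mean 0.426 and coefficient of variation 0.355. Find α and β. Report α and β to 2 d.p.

Var = (CV·μ)² = (0.355×0.426)² = 0.022871.
α+β = μ(1−μ)/Var − 1 = 0.244524/0.022871 − 1 = 9.6917.
Thus α = 0.426·9.6917 = 4.13 and β = 0.574·9.6917 = 5.56.

α = 4.13, β = 5.56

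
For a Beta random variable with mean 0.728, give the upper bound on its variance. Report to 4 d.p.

0.1980

For fixed mean μ the Beta variance is μ(1−μ)/(α+β+1), increasing as α+β decreases.
Its least upper bound (not attained) is μ(1−μ) = 0.728·0.272 = 0.1980.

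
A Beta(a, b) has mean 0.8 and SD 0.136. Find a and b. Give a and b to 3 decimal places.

a = 6.120, b = 1.530

Variance = 0.136² = 0.018496. The moment-matching identity a+b = μ(1−μ)/Var − 1 gives
a+b = 0.16/0.018496 − 1 = 7.6505, so a = μ·7.6505 = 6.120 and b = (1−μ)·7.6505 = 1.530.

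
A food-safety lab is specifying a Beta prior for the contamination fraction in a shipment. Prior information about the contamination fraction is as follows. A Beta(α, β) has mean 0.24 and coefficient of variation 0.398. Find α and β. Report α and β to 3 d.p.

α = 4.558, β = 14.433

Var = (CV·μ)² = (0.398×0.24)² = 0.009124.
α+β = μ(1−μ)/Var − 1 = 0.1824/0.009124 − 1 = 18.9911.
Thus α = 0.24·18.9911 = 4.558 and β = 0.76·18.9911 = 14.433.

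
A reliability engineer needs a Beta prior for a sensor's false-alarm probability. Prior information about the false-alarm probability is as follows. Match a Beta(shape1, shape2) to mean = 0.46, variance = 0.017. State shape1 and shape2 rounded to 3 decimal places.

shape1 = 6.261, shape2 = 7.350

By moment matching, shape1+shape2 = μ(1−μ)/σ² − 1 = (0.46·0.54)/0.017 − 1 = 14.6118 − 1 = 13.6118.
Since shape1/(shape1+shape2) = μ, shape1 = 0.46·13.6118 = 6.261 and shape2 = 0.54·13.6118 = 7.350.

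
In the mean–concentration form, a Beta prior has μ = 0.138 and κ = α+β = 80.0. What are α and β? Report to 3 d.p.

α = μκ = 0.138×80.0 = 11.040 and β = (1−μ)κ = 0.862×80.0 = 68.960.

α = 11.040, β = 68.960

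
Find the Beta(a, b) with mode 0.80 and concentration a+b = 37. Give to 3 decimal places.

a = 29.000, b = 8.000

For a,b>1 the mode is (a−1)/(a+b−2), so a = mode·(κ−2)+1 = 0.80×35+1 = 29.000.
And b = (1−mode)·(κ−2)+1 = 0.20×35+1 = 8.000.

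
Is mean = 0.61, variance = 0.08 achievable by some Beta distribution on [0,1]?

The Beta variance bound is σ² < μ(1−μ).
Here μ(1−μ) = 0.61×0.39 = 0.2379, and 0.08 < 0.2379.

Yes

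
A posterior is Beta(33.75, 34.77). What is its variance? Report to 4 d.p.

0.0036

Var = αβ/[(α+β)²(α+β+1)] = (33.75×34.77)/(68.52²×69.52) = 1173.4875/326395.732608 = 0.0036.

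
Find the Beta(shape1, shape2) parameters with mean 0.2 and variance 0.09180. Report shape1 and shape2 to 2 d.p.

shape1 = 0.15, shape2 = 0.59

Write ν = shape1+shape2; then shape1 = μν and Var = μ(1−μ)/(ν+1).
ν = μ(1−μ)/Var − 1 = 0.16/0.09180 − 1 = 0.7429.
shape1 = 0.2·0.7429 = 0.15, shape2 = 0.8·0.7429 = 0.59.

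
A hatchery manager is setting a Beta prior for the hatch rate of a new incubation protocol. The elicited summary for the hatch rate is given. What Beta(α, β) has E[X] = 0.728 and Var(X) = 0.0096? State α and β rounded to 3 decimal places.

α = 14.288, β = 5.338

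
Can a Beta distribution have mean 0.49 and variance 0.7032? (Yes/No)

No

A Beta with mean μ has variance μ(1−μ)/(α+β+1) < μ(1−μ).
Here μ(1−μ) = 0.49×0.51 = 0.2499, and 0.7032 ≥ 0.2499.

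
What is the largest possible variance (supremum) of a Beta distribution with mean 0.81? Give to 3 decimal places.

For fixed mean μ the Beta variance is μ(1−μ)/(α+β+1), increasing as α+β decreases.
Its least upper bound (not attained) is μ(1−μ) = 0.81·0.19 = 0.154.

0.154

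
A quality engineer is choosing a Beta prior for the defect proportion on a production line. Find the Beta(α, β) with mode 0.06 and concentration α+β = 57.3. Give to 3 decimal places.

Mode = (α−1)/(κ−2) with κ = α+β, so α−1 = 0.06·55.3 = 3.318.
α = 4.318; β = κ − α = 52.982.

α = 4.318, β = 52.982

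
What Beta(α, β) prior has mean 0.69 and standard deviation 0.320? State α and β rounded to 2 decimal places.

First σ² = 0.102400. Setting α = μn, β = (1−μ)n with n = α+β,
μ(1−μ)/(n+1) = 0.102400 ⇒ n+1 = 0.2139/0.102400 = 2.0889 ⇒ n = 1.0889.
Hence α = 0.69×1.0889 = 0.75, β = 0.31×1.0889 = 0.34.

α = 0.75, β = 0.34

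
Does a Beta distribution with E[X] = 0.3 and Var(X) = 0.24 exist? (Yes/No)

For any Beta, Var(X) < E[X]·(1−E[X]).
Here μ(1−μ) = 0.3×0.7 = 0.21, and 0.24 ≥ 0.21.

No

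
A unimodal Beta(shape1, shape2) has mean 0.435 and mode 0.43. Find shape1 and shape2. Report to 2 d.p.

shape1 = 12.18, shape2 = 15.82

Let s = shape1+shape2. Mean gives shape1 = μs = 0.435s; mode gives (shape1−1)/(s−2) = 0.43.
Substituting: 0.435s − 1 = 0.43(s−2) = 0.43s − 0.86, so 0.005s = 0.14 and s = 28.0000.
Then shape1 = 0.435×28.0000 = 12.18 and shape2 = s−shape1 = 15.82.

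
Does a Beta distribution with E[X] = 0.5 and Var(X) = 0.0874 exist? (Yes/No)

Yes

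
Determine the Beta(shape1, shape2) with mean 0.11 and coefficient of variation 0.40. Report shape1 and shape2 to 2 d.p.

shape1 = 5.45, shape2 = 44.12

Var = (CV·μ)² = (0.40×0.11)² = 0.001936.
shape1+shape2 = μ(1−μ)/Var − 1 = 0.0979/0.001936 − 1 = 49.5682.
Thus shape1 = 0.11·49.5682 = 5.45 and shape2 = 0.89·49.5682 = 44.12.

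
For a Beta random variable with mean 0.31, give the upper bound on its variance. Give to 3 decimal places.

0.214

For fixed mean μ the Beta variance is μ(1−μ)/(α+β+1), increasing as α+β decreases.
Its least upper bound (not attained) is μ(1−μ) = 0.31·0.69 = 0.214.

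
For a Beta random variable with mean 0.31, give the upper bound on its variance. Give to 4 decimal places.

0.2139

For fixed mean μ the Beta variance is μ(1−μ)/(α+β+1), increasing as α+β decreases.
Its least upper bound (not attained) is μ(1−μ) = 0.31·0.69 = 0.2139.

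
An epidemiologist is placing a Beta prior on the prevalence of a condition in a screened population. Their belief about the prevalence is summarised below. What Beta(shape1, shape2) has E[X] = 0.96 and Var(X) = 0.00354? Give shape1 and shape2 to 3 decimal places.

shape1 = 9.454, shape2 = 0.394

Let s = shape1+shape2. The Beta variance is μ(1−μ)/(s+1).
So s+1 = μ(1−μ)/σ² = (0.96×0.04)/0.00354 = 0.0384/0.00354 = 10.8475, giving s = 9.8475.
Then shape1 = μs = 0.96×9.8475 = 9.454 and shape2 = (1−μ)s = 0.04×9.8475 = 0.394.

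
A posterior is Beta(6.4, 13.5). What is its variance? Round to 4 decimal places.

0.0104

α+β = 19.9 and αβ = 86.40, so Var = αβ/[(α+β)²(α+β+1)] = 86.40/8276.609 = 0.0104.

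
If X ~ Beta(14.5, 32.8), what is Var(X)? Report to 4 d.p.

μ = 14.5/47.3 = 0.306554; Var = μ(1−μ)/(α+β+1) = 0.2125786/48.3 = 0.0044.

0.0044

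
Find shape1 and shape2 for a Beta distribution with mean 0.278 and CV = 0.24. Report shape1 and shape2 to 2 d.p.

shape1 = 12.26, shape2 = 31.83

σ = CV·μ = 0.24×0.278 = 0.06672, so σ² = 0.004452.
s+1 = μ(1−μ)/σ² = 0.200716/0.004452 = 45.0889, so s = shape1+shape2 = 44.0889.
shape1 = μs = 12.26, shape2 = (1−μ)s = 31.83.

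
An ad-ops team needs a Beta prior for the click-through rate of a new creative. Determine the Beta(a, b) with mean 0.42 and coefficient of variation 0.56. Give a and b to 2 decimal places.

σ = CV·μ = 0.56×0.42 = 0.23520, so σ² = 0.055319.
s+1 = μ(1−μ)/σ² = 0.2436/0.055319 = 4.4035, so s = a+b = 3.4035.
a = μs = 1.43, b = (1−μ)s = 1.97.

a = 1.43, b = 1.97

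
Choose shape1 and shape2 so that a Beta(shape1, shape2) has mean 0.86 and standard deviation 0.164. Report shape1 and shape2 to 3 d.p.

σ² = 0.164² = 0.026896.
With s = shape1+shape2, Var = μ(1−μ)/(s+1), so s+1 = (0.86×0.14)/0.026896 = 4.4765 and s = 3.4765.
shape1 = μs = 2.990, shape2 = (1−μ)s = 0.487.

shape1 = 2.990, shape2 = 0.487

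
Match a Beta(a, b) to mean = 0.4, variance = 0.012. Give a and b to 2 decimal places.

a = 7.60, b = 11.40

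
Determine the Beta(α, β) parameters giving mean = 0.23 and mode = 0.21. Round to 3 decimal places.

α = 6.670, β = 22.330

Let s = α+β. Mean gives α = μs = 0.23s; mode gives (α−1)/(s−2) = 0.21.
Substituting: 0.23s − 1 = 0.21(s−2) = 0.21s − 0.42, so 0.02s = 0.58 and s = 29.0000.
Then α = 0.23×29.0000 = 6.670 and β = s−α = 22.330.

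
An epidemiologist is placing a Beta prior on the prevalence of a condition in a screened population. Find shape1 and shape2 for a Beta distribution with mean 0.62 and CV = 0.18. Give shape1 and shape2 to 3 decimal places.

shape1 = 11.108, shape2 = 6.808

Var = (CV·μ)² = (0.18×0.62)² = 0.012455.
shape1+shape2 = μ(1−μ)/Var − 1 = 0.2356/0.012455 − 1 = 17.9168.
Thus shape1 = 0.62·17.9168 = 11.108 and shape2 = 0.38·17.9168 = 6.808.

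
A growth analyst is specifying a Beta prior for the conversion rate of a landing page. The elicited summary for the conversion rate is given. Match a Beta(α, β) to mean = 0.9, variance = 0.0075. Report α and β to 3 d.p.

α = 9.900, β = 1.100

By moment matching, α+β = μ(1−μ)/σ² − 1 = (0.9·0.1)/0.0075 − 1 = 12.0000 − 1 = 11.0000.
Since α/(α+β) = μ, α = 0.9·11.0000 = 9.900 and β = 0.1·11.0000 = 1.100.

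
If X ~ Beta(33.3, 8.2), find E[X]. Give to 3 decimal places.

The Beta mean is α/(α+β) = 33.3/(33.3+8.2) = 0.802.

0.802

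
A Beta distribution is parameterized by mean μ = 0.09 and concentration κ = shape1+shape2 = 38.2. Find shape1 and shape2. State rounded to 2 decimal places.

Split κ in proportion μ : (1−μ): shape1 = 0.09·38.2 = 3.44, shape2 = 38.2 − 3.44 = 34.76.

shape1 = 3.44, shape2 = 34.76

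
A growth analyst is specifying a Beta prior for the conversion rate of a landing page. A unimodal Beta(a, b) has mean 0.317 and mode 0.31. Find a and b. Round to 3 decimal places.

Let s = a+b. Mean gives a = μs = 0.317s; mode gives (a−1)/(s−2) = 0.31.
Substituting: 0.317s − 1 = 0.31(s−2) = 0.31s − 0.62, so 0.007s = 0.38 and s = 54.2857.
Then a = 0.317×54.2857 = 17.209 and b = s−a = 37.077.

a = 17.209, b = 37.077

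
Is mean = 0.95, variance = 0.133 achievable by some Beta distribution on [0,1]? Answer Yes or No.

No

The Beta variance bound is σ² < μ(1−μ).
Here μ(1−μ) = 0.95×0.05 = 0.0475, and 0.133 ≥ 0.0475.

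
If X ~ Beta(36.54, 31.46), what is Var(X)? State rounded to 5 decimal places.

μ = 36.54/68.00 = 0.537353; Var = μ(1−μ)/(α+β+1) = 0.2486048/69.00 = 0.00360.

0.00360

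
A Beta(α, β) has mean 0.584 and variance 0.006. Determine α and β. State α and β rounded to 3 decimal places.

α = 23.063, β = 16.428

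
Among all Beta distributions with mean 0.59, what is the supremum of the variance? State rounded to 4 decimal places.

For fixed mean μ the Beta variance is μ(1−μ)/(α+β+1), increasing as α+β decreases.
Its least upper bound (not attained) is μ(1−μ) = 0.59·0.41 = 0.2419.

0.2419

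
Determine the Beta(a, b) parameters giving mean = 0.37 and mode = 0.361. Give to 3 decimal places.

a = 11.429, b = 19.460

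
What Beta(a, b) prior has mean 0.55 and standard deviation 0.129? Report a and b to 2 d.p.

a = 7.63, b = 6.24

Variance = 0.129² = 0.016641. The moment-matching identity a+b = μ(1−μ)/Var − 1 gives
a+b = 0.2475/0.016641 − 1 = 13.8729, so a = μ·13.8729 = 7.63 and b = (1−μ)·13.8729 = 6.24.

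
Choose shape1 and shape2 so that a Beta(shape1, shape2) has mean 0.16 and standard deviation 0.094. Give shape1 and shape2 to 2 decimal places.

shape1 = 2.27, shape2 = 11.94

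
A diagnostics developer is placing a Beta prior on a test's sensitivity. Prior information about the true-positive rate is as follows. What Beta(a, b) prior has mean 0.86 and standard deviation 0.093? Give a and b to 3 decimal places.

First σ² = 0.008649. Setting a = μn, b = (1−μ)n with n = a+b,
μ(1−μ)/(n+1) = 0.008649 ⇒ n+1 = 0.1204/0.008649 = 13.9207 ⇒ n = 12.9207.
Hence a = 0.86×12.9207 = 11.112, b = 0.14×12.9207 = 1.809.

a = 11.112, b = 1.809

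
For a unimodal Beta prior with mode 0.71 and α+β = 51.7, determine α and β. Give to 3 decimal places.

α = 36.287, β = 15.413

For α,β>1 the mode is (α−1)/(α+β−2), so α = mode·(κ−2)+1 = 0.71×49.7+1 = 36.287.
And β = (1−mode)·(κ−2)+1 = 0.29×49.7+1 = 15.413.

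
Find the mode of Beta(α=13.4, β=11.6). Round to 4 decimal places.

0.5391

The density x^(α−1)(1−x)^(β−1) is maximised at (α−1)/(α+β−2) = 12.4/23.0 = 0.5391.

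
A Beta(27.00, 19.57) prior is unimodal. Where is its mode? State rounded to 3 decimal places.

0.583

With α,β > 1, mode = (α−1)/(α+β−2) = 26.00/44.57 = 0.583.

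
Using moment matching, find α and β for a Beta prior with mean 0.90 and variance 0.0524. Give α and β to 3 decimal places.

α = 0.646, β = 0.072

By moment matching, α+β = μ(1−μ)/σ² − 1 = (0.90·0.10)/0.0524 − 1 = 1.7176 − 1 = 0.7176.
Since α/(α+β) = μ, α = 0.90·0.7176 = 0.646 and β = 0.10·0.7176 = 0.072.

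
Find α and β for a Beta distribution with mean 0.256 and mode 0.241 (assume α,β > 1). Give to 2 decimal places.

α = 8.84, β = 25.69

With s = α+β: μ = α/s and mode = (α−1)/(s−2). Eliminating α = μs,
μs − 1 = m(s−2) ⇒ s(μ−m) = 1−2m ⇒ s = 0.518/0.015 = 34.5333.
So α = μs = 8.84, β = (1−μ)s = 25.69.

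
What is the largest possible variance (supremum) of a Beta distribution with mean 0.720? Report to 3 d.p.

For fixed mean μ the Beta variance is μ(1−μ)/(α+β+1), increasing as α+β decreases.
Its least upper bound (not attained) is μ(1−μ) = 0.720·0.280 = 0.202.

0.202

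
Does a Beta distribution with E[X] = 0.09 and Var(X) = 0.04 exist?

A Beta with mean μ has variance μ(1−μ)/(α+β+1) < μ(1−μ).
Here μ(1−μ) = 0.09×0.91 = 0.0819, and 0.04 < 0.0819.

Yes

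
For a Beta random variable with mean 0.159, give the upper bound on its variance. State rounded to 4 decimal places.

0.1337

Var = μ(1−μ)/(α+β+1), which approaches μ(1−μ) as α+β → 0.
So the supremum is μ(1−μ) = 0.159×0.841 = 0.1337.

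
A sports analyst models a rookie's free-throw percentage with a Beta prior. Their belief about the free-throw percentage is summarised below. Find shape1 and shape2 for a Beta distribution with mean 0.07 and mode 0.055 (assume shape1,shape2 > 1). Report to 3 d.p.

Let s = shape1+shape2. Mean gives shape1 = μs = 0.07s; mode gives (shape1−1)/(s−2) = 0.055.
Substituting: 0.07s − 1 = 0.055(s−2) = 0.055s − 0.110, so 0.015s = 0.890 and s = 59.3333.
Then shape1 = 0.07×59.3333 = 4.153 and shape2 = s−shape1 = 55.180.

shape1 = 4.153, shape2 = 55.180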